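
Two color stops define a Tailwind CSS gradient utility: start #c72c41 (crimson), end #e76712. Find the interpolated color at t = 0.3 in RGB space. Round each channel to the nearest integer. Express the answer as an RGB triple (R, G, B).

#c72c41 → (199, 44, 65); #e76712 → (231, 103, 18).
R = 199 + 0.3 × (231 − 199) = 199 + 0.3 × 32 = 208.6 → 209
G = 44 + 0.3 × (103 − 44) = 44 + 0.3 × 59 = 61.7 → 62
B = 65 + 0.3 × (18 − 65) = 65 + 0.3 × -47 = 50.9 → 51

(209, 62, 51)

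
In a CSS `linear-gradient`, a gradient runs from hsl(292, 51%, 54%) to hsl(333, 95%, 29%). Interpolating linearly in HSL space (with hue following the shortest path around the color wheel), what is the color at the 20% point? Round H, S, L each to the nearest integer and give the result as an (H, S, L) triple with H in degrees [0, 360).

(300, 60, 49)

Hue arc: Δh = 333 − 292 = 41° (|Δh| ≤ 180, already the shorter path).
H = 292 + 0.2 × (41) = 300.2 → 300°
S = 51 + 0.2 × (95 − 51) = 59.8 → 60%
L = 54 + 0.2 × (29 − 54) = 49 → 49%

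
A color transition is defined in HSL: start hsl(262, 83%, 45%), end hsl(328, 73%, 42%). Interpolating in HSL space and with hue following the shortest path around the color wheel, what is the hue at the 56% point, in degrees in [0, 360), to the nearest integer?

299

Hue arc: Δh = 328 − 262 = 66° (|Δh| ≤ 180, already the shorter path).
H = 262 + 0.56 × (66) = 298.96 → 299°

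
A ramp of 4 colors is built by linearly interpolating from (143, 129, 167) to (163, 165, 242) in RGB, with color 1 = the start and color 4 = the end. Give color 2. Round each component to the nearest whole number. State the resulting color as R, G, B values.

With 4 swatches and endpoints inclusive, swatch 2 sits at t = (2 − 1)/(4 − 1) = 1/3 ≈ 0.3333.
R = 143 + 0.3333 × (163 − 143) = 149.666 → 150
G = 129 + 0.3333 × (165 − 129) = 140.999 → 141
B = 167 + 0.3333 × (242 − 167) = 191.998 → 192

(150, 141, 192)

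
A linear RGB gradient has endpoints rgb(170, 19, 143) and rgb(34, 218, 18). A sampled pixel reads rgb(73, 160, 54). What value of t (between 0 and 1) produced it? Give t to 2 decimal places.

Invert the lerp on the G channel (largest span, 199): t = (160 − 19) / (218 − 19) = 141/199 = 0.70854.
Check on R: (73 − 170)/(34 − 170) = 0.7132 ✓

0.71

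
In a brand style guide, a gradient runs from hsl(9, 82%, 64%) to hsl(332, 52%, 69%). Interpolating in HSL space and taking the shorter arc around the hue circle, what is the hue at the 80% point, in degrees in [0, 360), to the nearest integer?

Hue: 332 − 9 = 323°, but |323| > 180 so the shorter arc goes the other way: Δh = 323 − 360 = -37°.
H = 9 + 0.8 × (-37) = -20.6 → -21 → -21 mod 360 = 339°

339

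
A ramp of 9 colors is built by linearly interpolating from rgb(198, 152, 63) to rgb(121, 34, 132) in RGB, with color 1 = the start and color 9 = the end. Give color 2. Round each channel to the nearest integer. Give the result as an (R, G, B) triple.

With 9 swatches and endpoints inclusive, swatch 2 sits at t = (2 − 1)/(9 − 1) = 1/8 ≈ 0.125.
R = 198 + 0.125 × (121 − 198) = 188.375 → 188
G = 152 + 0.125 × (34 − 152) = 137.25 → 137
B = 63 + 0.125 × (132 − 63) = 71.625 → 72

(188, 137, 72)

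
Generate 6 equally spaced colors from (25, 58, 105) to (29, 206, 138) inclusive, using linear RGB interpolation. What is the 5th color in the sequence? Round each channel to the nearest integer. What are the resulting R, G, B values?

(28, 176, 131)

With 6 swatches and endpoints inclusive, swatch 5 sits at t = (5 − 1)/(6 − 1) = 4/5 ≈ 0.8.
R = 25 + 0.8 × (29 − 25) = 28.2 → 28
G = 58 + 0.8 × (206 − 58) = 176.4 → 176
B = 105 + 0.8 × (138 − 105) = 131.4 → 131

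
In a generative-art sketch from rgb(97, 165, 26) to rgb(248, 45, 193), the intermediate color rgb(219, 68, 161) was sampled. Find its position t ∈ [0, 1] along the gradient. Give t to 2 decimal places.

Invert the lerp on the B channel (largest span, 167): t = (161 − 26) / (193 − 26) = 135/167 = 0.80838.
Check on R: (219 − 97)/(248 − 97) = 0.8079 ✓

0.81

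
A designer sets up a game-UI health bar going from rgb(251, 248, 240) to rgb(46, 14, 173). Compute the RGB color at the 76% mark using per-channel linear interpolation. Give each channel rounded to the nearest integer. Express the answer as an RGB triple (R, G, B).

76% corresponds to t = 0.76.
R = 251 + 0.76 × (46 − 251) = 251 + 0.76 × -205 = 95.2 → 95
G = 248 + 0.76 × (14 − 248) = 248 + 0.76 × -234 = 70.16 → 70
B = 240 + 0.76 × (173 − 240) = 240 + 0.76 × -67 = 189.08 → 189

(95, 70, 189)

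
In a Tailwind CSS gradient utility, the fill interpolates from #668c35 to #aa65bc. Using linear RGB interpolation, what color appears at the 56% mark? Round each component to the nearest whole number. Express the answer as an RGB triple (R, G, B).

#668c35 → (102, 140, 53); #aa65bc → (170, 101, 188).
56% corresponds to t = 0.56.
R = 102 + 0.56 × (170 − 102) = 102 + 0.56 × 68 = 140.08 → 140
G = 140 + 0.56 × (101 − 140) = 140 + 0.56 × -39 = 118.16 → 118
B = 53 + 0.56 × (188 − 53) = 53 + 0.56 × 135 = 128.6 → 129
So the blended color is (140, 118, 129), about #8c7681.

(140, 118, 129)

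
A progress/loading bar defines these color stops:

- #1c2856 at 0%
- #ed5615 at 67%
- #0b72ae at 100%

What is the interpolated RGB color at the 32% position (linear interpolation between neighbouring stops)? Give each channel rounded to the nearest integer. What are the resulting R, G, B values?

(128, 62, 55)

32% lies between the 0% and 67% stops, so the local fraction is t = (32 − 0)/(67 − 0) = 32/67 ≈ 0.4776.
#1c2856 → (28, 40, 86); #ed5615 → (237, 86, 21).
R = 28 + 0.4776 × (237 − 28) = 127.818 → 128
G = 40 + 0.4776 × (86 − 40) = 61.97 → 62
B = 86 + 0.4776 × (21 − 86) = 54.956 → 55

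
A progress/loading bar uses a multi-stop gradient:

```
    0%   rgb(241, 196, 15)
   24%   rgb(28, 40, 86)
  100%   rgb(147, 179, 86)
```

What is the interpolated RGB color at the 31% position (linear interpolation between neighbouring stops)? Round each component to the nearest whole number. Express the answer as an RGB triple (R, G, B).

31% lies between the 24% and 100% stops, so the local fraction is t = (31 − 24)/(100 − 24) = 7/76 ≈ 0.0921.
R = 28 + 0.0921 × (147 − 28) = 38.96 → 39
G = 40 + 0.0921 × (179 − 40) = 52.802 → 53
B = 86 + 0.0921 × (86 − 86) = 86 → 86

(39, 53, 86)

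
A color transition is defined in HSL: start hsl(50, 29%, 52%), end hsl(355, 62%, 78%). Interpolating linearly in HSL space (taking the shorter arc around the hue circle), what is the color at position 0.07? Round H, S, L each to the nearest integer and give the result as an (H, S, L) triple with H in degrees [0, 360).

Hue: 355 − 50 = 305°, but |305| > 180 so the shorter arc goes the other way: Δh = 305 − 360 = -55°.
H = 50 + 0.07 × (-55) = 46.15 → 46°
S = 29 + 0.07 × (62 − 29) = 31.31 → 31%
L = 52 + 0.07 × (78 − 52) = 53.82 → 54%

(46, 31, 54)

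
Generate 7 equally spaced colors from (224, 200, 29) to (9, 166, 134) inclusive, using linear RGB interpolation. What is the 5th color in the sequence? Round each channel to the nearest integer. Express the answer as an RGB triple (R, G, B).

(81, 177, 99)

With 7 swatches and endpoints inclusive, swatch 5 sits at t = (5 − 1)/(7 − 1) = 4/6 ≈ 0.6667.
R = 224 + 0.6667 × (9 − 224) = 80.66 → 81
G = 200 + 0.6667 × (166 − 200) = 177.332 → 177
B = 29 + 0.6667 × (134 − 29) = 99.004 → 99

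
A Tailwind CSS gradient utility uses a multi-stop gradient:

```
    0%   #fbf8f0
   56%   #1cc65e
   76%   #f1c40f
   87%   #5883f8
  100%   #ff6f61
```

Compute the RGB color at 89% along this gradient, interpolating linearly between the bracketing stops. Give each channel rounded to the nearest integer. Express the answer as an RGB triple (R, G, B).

89% lies between the 87% and 100% stops, so the local fraction is t = (89 − 87)/(100 − 87) = 2/13 ≈ 0.1538.
#5883f8 → (88, 131, 248); #ff6f61 → (255, 111, 97).
R = 88 + 0.1538 × (255 − 88) = 113.685 → 114
G = 131 + 0.1538 × (111 − 131) = 127.924 → 128
B = 248 + 0.1538 × (97 − 248) = 224.776 → 225

(114, 128, 225)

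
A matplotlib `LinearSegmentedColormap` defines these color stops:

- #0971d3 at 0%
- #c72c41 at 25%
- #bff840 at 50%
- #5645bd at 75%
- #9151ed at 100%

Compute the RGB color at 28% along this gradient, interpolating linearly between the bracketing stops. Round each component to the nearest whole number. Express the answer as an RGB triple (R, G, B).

28% lies between the 25% and 50% stops, so the local fraction is t = (28 − 25)/(50 − 25) = 3/25 ≈ 0.12.
#c72c41 → (199, 44, 65); #bff840 → (191, 248, 64).
R = 199 + 0.12 × (191 − 199) = 198.04 → 198
G = 44 + 0.12 × (248 − 44) = 68.48 → 68
B = 65 + 0.12 × (64 − 65) = 64.88 → 65

(198, 68, 65)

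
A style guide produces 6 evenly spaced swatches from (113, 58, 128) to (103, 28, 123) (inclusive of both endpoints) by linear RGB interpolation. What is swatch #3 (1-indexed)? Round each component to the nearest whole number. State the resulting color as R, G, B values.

(109, 46, 126)

With 6 swatches and endpoints inclusive, swatch 3 sits at t = (3 − 1)/(6 − 1) = 2/5 ≈ 0.4.
R = 113 + 0.4 × (103 − 113) = 109 → 109
G = 58 + 0.4 × (28 − 58) = 46 → 46
B = 128 + 0.4 × (123 − 128) = 126 → 126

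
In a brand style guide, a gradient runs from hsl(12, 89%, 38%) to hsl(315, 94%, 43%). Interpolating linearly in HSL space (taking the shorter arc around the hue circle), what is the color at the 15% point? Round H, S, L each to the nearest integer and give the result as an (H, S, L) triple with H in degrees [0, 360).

(3, 90, 39)

Hue: 315 − 12 = 303°, but |303| > 180 so the shorter arc goes the other way: Δh = 303 − 360 = -57°.
H = 12 + 0.15 × (-57) = 3.45 → 3°
S = 89 + 0.15 × (94 − 89) = 89.75 → 90%
L = 38 + 0.15 × (43 − 38) = 38.75 → 39%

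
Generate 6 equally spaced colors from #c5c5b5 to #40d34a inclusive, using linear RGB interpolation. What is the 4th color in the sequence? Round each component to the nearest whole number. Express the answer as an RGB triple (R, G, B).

(117, 205, 117)

With 6 swatches and endpoints inclusive, swatch 4 sits at t = (4 − 1)/(6 − 1) = 3/5 ≈ 0.6.
#c5c5b5 → (197, 197, 181); #40d34a → (64, 211, 74).
R = 197 + 0.6 × (64 − 197) = 117.2 → 117
G = 197 + 0.6 × (211 − 197) = 205.4 → 205
B = 181 + 0.6 × (74 − 181) = 116.8 → 117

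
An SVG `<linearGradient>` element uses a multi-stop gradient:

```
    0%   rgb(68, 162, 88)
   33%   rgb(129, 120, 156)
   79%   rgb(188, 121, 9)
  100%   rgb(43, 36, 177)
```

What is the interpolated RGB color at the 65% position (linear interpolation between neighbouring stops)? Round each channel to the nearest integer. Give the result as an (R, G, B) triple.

65% lies between the 33% and 79% stops, so the local fraction is t = (65 − 33)/(79 − 33) = 32/46 ≈ 0.6957.
R = 129 + 0.6957 × (188 − 129) = 170.046 → 170
G = 120 + 0.6957 × (121 − 120) = 120.696 → 121
B = 156 + 0.6957 × (9 − 156) = 53.732 → 54

(170, 121, 54)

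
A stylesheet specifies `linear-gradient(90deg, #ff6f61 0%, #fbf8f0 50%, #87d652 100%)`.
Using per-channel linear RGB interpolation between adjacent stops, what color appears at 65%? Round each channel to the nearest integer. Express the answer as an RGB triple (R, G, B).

65% lies between the 50% and 100% stops, so the local fraction is t = (65 − 50)/(100 − 50) = 15/50 ≈ 0.3.
#fbf8f0 → (251, 248, 240); #87d652 → (135, 214, 82).
R = 251 + 0.3 × (135 − 251) = 216.2 → 216
G = 248 + 0.3 × (214 − 248) = 237.8 → 238
B = 240 + 0.3 × (82 − 240) = 192.6 → 193

(216, 238, 193)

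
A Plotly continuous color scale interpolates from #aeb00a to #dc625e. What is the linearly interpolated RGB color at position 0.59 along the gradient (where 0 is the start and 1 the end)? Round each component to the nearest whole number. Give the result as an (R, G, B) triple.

#aeb00a → (174, 176, 10); #dc625e → (220, 98, 94).
R = 174 + 0.59 × (220 − 174) = 174 + 0.59 × 46 = 201.14 → 201
G = 176 + 0.59 × (98 − 176) = 176 + 0.59 × -78 = 129.98 → 130
B = 10 + 0.59 × (94 − 10) = 10 + 0.59 × 84 = 59.56 → 60

(201, 130, 60)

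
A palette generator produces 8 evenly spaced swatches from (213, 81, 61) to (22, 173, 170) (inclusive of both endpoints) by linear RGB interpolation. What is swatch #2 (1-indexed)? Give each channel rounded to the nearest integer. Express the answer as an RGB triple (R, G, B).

With 8 swatches and endpoints inclusive, swatch 2 sits at t = (2 − 1)/(8 − 1) = 1/7 ≈ 0.1429.
R = 213 + 0.1429 × (22 − 213) = 185.706 → 186
G = 81 + 0.1429 × (173 − 81) = 94.147 → 94
B = 61 + 0.1429 × (170 − 61) = 76.576 → 77

(186, 94, 77)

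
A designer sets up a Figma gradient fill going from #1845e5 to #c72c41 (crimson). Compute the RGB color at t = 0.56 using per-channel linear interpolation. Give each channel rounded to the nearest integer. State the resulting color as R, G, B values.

(122, 55, 137)

#1845e5 → (24, 69, 229); #c72c41 → (199, 44, 65).
R = 24 + 0.56 × (199 − 24) = 24 + 0.56 × 175 = 122 → 122
G = 69 + 0.56 × (44 − 69) = 69 + 0.56 × -25 = 55 → 55
B = 229 + 0.56 × (65 − 229) = 229 + 0.56 × -164 = 137.16 → 137
So the blended color is (122, 55, 137), about #7a3789.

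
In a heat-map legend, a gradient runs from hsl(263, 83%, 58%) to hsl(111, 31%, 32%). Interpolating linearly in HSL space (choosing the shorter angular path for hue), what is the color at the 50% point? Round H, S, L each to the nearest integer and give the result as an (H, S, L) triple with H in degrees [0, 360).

(187, 57, 45)

Hue arc: Δh = 111 − 263 = -152° (|Δh| ≤ 180, already the shorter path).
H = 263 + 0.5 × (-152) = 187 → 187°
S = 83 + 0.5 × (31 − 83) = 57 → 57%
L = 58 + 0.5 × (32 − 58) = 45 → 45%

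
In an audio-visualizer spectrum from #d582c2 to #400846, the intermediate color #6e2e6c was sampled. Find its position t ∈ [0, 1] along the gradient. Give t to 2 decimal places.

0.69

Invert the lerp on the R channel (largest span, 149): t = (110 − 213) / (64 − 213) = -103/-149 = 0.69128.
Check on G: (46 − 130)/(8 − 130) = 0.6885 ✓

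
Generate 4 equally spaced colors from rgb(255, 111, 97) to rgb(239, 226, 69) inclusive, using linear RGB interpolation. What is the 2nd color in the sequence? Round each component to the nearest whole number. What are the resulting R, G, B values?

With 4 swatches and endpoints inclusive, swatch 2 sits at t = (2 − 1)/(4 − 1) = 1/3 ≈ 0.3333.
R = 255 + 0.3333 × (239 − 255) = 249.667 → 250
G = 111 + 0.3333 × (226 − 111) = 149.329 → 149
B = 97 + 0.3333 × (69 − 97) = 87.668 → 88

(250, 149, 88)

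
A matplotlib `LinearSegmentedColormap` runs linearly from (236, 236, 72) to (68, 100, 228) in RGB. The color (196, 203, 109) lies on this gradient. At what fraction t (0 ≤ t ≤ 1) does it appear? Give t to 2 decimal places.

0.24

Invert the lerp on the R channel (largest span, 168): t = (196 − 236) / (68 − 236) = -40/-168 = 0.2381.
Check on G: (203 − 236)/(100 − 236) = 0.2426 ✓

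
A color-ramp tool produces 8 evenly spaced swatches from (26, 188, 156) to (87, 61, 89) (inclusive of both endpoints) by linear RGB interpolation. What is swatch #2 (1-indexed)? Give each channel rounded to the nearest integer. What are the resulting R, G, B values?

(35, 170, 146)

With 8 swatches and endpoints inclusive, swatch 2 sits at t = (2 − 1)/(8 − 1) = 1/7 ≈ 0.1429.
R = 26 + 0.1429 × (87 − 26) = 34.717 → 35
G = 188 + 0.1429 × (61 − 188) = 169.852 → 170
B = 156 + 0.1429 × (89 − 156) = 146.426 → 146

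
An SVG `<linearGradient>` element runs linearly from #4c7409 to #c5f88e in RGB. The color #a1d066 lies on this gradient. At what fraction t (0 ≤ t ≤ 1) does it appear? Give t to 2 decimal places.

0.70

Invert the lerp on the B channel (largest span, 133): t = (102 − 9) / (142 − 9) = 93/133 = 0.69925.
Check on R: (161 − 76)/(197 − 76) = 0.7025 ✓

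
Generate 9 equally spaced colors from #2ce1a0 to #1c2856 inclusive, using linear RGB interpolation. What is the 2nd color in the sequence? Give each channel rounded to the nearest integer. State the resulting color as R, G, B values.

(42, 202, 151)

With 9 swatches and endpoints inclusive, swatch 2 sits at t = (2 − 1)/(9 − 1) = 1/8 ≈ 0.125.
#2ce1a0 → (44, 225, 160); #1c2856 → (28, 40, 86).
R = 44 + 0.125 × (28 − 44) = 42 → 42
G = 225 + 0.125 × (40 − 225) = 201.875 → 202
B = 160 + 0.125 × (86 − 160) = 150.75 → 151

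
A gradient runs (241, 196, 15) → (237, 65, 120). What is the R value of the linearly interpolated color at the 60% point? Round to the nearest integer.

239

R = 241 + 0.6 × (237 − 241) = 238.6 → 239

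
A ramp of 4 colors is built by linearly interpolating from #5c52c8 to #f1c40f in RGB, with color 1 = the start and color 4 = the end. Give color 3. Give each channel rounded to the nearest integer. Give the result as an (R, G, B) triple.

With 4 swatches and endpoints inclusive, swatch 3 sits at t = (3 − 1)/(4 − 1) = 2/3 ≈ 0.6667.
#5c52c8 → (92, 82, 200); #f1c40f → (241, 196, 15).
R = 92 + 0.6667 × (241 − 92) = 191.338 → 191
G = 82 + 0.6667 × (196 − 82) = 158.004 → 158
B = 200 + 0.6667 × (15 − 200) = 76.661 → 77

(191, 158, 77)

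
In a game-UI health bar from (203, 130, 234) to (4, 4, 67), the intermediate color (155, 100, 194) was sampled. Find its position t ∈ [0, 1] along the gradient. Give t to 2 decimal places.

Invert the lerp on the R channel (largest span, 199): t = (155 − 203) / (4 − 203) = -48/-199 = 0.24121.
Check on G: (100 − 130)/(4 − 130) = 0.2381 ✓

0.24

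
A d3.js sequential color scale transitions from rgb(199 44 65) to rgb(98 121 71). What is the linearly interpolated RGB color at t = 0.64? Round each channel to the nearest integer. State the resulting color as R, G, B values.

R = 199 + 0.64 × (98 − 199) = 199 + 0.64 × -101 = 134.36 → 134
G = 44 + 0.64 × (121 − 44) = 44 + 0.64 × 77 = 93.28 → 93
B = 65 + 0.64 × (71 − 65) = 65 + 0.64 × 6 = 68.84 → 69

(134, 93, 69)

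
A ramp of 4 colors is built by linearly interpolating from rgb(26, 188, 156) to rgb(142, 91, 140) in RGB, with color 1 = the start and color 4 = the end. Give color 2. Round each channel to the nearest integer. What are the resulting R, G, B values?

(65, 156, 151)

With 4 swatches and endpoints inclusive, swatch 2 sits at t = (2 − 1)/(4 − 1) = 1/3 ≈ 0.3333.
R = 26 + 0.3333 × (142 − 26) = 64.663 → 65
G = 188 + 0.3333 × (91 − 188) = 155.67 → 156
B = 156 + 0.3333 × (140 − 156) = 150.667 → 151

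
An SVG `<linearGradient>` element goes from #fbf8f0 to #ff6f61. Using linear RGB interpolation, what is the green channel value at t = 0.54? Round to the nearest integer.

174

G₁ = 248 (from #fbf8f0), G₂ = 111 (from #ff6f61).
G = 248 + 0.54 × (111 − 248) = 174.02 → 174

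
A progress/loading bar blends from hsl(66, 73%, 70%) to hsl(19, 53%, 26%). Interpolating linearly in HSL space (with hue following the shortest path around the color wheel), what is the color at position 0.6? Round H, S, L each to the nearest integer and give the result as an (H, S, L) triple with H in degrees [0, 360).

(38, 61, 44)

Hue arc: Δh = 19 − 66 = -47° (|Δh| ≤ 180, already the shorter path).
H = 66 + 0.6 × (-47) = 37.8 → 38°
S = 73 + 0.6 × (53 − 73) = 61 → 61%
L = 70 + 0.6 × (26 − 70) = 43.6 → 44%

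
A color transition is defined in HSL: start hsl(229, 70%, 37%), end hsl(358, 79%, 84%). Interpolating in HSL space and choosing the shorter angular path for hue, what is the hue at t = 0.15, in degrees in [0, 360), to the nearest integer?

248

Hue arc: Δh = 358 − 229 = 129° (|Δh| ≤ 180, already the shorter path).
H = 229 + 0.15 × (129) = 248.35 → 248°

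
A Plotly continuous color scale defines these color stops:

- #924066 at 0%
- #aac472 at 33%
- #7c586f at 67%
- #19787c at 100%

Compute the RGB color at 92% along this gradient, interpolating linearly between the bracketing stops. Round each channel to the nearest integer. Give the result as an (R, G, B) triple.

92% lies between the 67% and 100% stops, so the local fraction is t = (92 − 67)/(100 − 67) = 25/33 ≈ 0.7576.
#7c586f → (124, 88, 111); #19787c → (25, 120, 124).
R = 124 + 0.7576 × (25 − 124) = 48.998 → 49
G = 88 + 0.7576 × (120 − 88) = 112.243 → 112
B = 111 + 0.7576 × (124 − 111) = 120.849 → 121

(49, 112, 121)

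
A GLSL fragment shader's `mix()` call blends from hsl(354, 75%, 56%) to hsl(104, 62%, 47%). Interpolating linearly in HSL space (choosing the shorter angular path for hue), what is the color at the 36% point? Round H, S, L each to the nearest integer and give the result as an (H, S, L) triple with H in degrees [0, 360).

(34, 70, 53)

Hue: 104 − 354 = -250°, but |-250| > 180 so the shorter arc goes the other way: Δh = -250 + 360 = 110°.
H = 354 + 0.36 × (110) = 393.6 → 394 → 394 mod 360 = 34°
S = 75 + 0.36 × (62 − 75) = 70.32 → 70%
L = 56 + 0.36 × (47 − 56) = 52.76 → 53%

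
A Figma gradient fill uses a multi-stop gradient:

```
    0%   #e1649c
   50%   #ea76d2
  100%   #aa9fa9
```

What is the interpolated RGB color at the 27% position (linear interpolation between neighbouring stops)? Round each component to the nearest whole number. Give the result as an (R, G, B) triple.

(230, 110, 185)

27% lies between the 0% and 50% stops, so the local fraction is t = (27 − 0)/(50 − 0) = 27/50 ≈ 0.54.
#e1649c → (225, 100, 156); #ea76d2 → (234, 118, 210).
R = 225 + 0.54 × (234 − 225) = 229.86 → 230
G = 100 + 0.54 × (118 − 100) = 109.72 → 110
B = 156 + 0.54 × (210 − 156) = 185.16 → 185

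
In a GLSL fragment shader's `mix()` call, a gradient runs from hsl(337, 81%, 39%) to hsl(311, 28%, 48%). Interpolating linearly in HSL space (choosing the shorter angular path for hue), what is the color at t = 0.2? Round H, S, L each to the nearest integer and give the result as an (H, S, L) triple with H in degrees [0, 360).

(332, 70, 41)

Hue arc: Δh = 311 − 337 = -26° (|Δh| ≤ 180, already the shorter path).
H = 337 + 0.2 × (-26) = 331.8 → 332°
S = 81 + 0.2 × (28 − 81) = 70.4 → 70%
L = 39 + 0.2 × (48 − 39) = 40.8 → 41%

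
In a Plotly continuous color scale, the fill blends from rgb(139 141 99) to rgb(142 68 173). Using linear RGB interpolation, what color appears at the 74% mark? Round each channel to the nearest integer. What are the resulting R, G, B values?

74% corresponds to t = 0.74.
R = 139 + 0.74 × (142 − 139) = 139 + 0.74 × 3 = 141.22 → 141
G = 141 + 0.74 × (68 − 141) = 141 + 0.74 × -73 = 86.98 → 87
B = 99 + 0.74 × (173 − 99) = 99 + 0.74 × 74 = 153.76 → 154

(141, 87, 154)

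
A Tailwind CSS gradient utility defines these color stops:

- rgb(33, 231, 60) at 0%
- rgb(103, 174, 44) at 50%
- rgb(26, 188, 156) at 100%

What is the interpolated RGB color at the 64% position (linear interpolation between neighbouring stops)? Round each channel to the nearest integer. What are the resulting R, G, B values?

(81, 178, 75)

64% lies between the 50% and 100% stops, so the local fraction is t = (64 − 50)/(100 − 50) = 14/50 ≈ 0.28.
R = 103 + 0.28 × (26 − 103) = 81.44 → 81
G = 174 + 0.28 × (188 − 174) = 177.92 → 178
B = 44 + 0.28 × (156 − 44) = 75.36 → 75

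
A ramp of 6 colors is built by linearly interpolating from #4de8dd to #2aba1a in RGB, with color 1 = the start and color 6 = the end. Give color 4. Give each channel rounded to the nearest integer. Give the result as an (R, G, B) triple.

With 6 swatches and endpoints inclusive, swatch 4 sits at t = (4 − 1)/(6 − 1) = 3/5 ≈ 0.6.
#4de8dd → (77, 232, 221); #2aba1a → (42, 186, 26).
R = 77 + 0.6 × (42 − 77) = 56 → 56
G = 232 + 0.6 × (186 − 232) = 204.4 → 204
B = 221 + 0.6 × (26 − 221) = 104 → 104

(56, 204, 104)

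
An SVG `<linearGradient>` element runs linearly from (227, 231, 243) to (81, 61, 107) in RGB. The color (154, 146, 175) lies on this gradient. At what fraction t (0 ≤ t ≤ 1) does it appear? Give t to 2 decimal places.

Invert the lerp on the G channel (largest span, 170): t = (146 − 231) / (61 − 231) = -85/-170 = 0.5.
Check on R: (154 − 227)/(81 − 227) = 0.5 ✓

0.50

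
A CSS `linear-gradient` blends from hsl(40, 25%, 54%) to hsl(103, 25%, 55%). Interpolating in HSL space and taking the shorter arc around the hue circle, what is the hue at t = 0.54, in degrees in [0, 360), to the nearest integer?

Hue arc: Δh = 103 − 40 = 63° (|Δh| ≤ 180, already the shorter path).
H = 40 + 0.54 × (63) = 74.02 → 74°

74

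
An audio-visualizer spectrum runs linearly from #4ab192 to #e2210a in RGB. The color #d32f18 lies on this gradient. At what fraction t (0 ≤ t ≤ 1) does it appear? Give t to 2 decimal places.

0.90

Invert the lerp on the R channel (largest span, 152): t = (211 − 74) / (226 − 74) = 137/152 = 0.90132.
Check on G: (47 − 177)/(33 − 177) = 0.9028 ✓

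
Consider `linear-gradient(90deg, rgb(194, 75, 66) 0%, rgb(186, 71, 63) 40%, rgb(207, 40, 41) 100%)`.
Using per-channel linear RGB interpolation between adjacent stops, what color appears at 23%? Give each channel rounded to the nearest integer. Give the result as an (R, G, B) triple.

23% lies between the 0% and 40% stops, so the local fraction is t = (23 − 0)/(40 − 0) = 23/40 ≈ 0.575.
R = 194 + 0.575 × (186 − 194) = 189.4 → 189
G = 75 + 0.575 × (71 − 75) = 72.7 → 73
B = 66 + 0.575 × (63 − 66) = 64.275 → 64

(189, 73, 64)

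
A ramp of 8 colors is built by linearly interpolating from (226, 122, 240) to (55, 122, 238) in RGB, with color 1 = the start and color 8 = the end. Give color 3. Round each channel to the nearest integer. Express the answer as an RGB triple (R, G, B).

With 8 swatches and endpoints inclusive, swatch 3 sits at t = (3 − 1)/(8 − 1) = 2/7 ≈ 0.2857.
R = 226 + 0.2857 × (55 − 226) = 177.145 → 177
G = 122 + 0.2857 × (122 − 122) = 122 → 122
B = 240 + 0.2857 × (238 − 240) = 239.429 → 239

(177, 122, 239)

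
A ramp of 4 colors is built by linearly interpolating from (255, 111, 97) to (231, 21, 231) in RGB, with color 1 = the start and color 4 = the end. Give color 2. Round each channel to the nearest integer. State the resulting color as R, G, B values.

(247, 81, 142)

With 4 swatches and endpoints inclusive, swatch 2 sits at t = (2 − 1)/(4 − 1) = 1/3 ≈ 0.3333.
R = 255 + 0.3333 × (231 − 255) = 247.001 → 247
G = 111 + 0.3333 × (21 − 111) = 81.003 → 81
B = 97 + 0.3333 × (231 − 97) = 141.662 → 142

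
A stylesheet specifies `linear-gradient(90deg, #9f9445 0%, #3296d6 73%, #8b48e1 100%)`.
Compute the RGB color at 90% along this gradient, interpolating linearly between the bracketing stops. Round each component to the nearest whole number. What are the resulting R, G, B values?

(106, 101, 221)

90% lies between the 73% and 100% stops, so the local fraction is t = (90 − 73)/(100 − 73) = 17/27 ≈ 0.6296.
#3296d6 → (50, 150, 214); #8b48e1 → (139, 72, 225).
R = 50 + 0.6296 × (139 − 50) = 106.034 → 106
G = 150 + 0.6296 × (72 − 150) = 100.891 → 101
B = 214 + 0.6296 × (225 − 214) = 220.926 → 221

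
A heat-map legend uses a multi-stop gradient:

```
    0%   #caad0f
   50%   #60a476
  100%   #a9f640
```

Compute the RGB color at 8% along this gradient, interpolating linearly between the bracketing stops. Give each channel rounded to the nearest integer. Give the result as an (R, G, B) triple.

8% lies between the 0% and 50% stops, so the local fraction is t = (8 − 0)/(50 − 0) = 8/50 ≈ 0.16.
#caad0f → (202, 173, 15); #60a476 → (96, 164, 118).
R = 202 + 0.16 × (96 − 202) = 185.04 → 185
G = 173 + 0.16 × (164 − 173) = 171.56 → 172
B = 15 + 0.16 × (118 − 15) = 31.48 → 31

(185, 172, 31)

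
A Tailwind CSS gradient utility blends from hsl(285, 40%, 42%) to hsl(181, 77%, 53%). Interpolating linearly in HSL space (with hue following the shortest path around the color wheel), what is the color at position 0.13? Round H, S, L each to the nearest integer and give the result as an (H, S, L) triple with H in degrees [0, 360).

Hue arc: Δh = 181 − 285 = -104° (|Δh| ≤ 180, already the shorter path).
H = 285 + 0.13 × (-104) = 271.48 → 271°
S = 40 + 0.13 × (77 − 40) = 44.81 → 45%
L = 42 + 0.13 × (53 − 42) = 43.43 → 43%

(271, 45, 43)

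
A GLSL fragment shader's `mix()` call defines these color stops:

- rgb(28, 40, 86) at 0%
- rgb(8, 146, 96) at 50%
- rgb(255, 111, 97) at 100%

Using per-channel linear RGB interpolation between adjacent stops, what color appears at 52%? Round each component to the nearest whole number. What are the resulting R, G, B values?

(18, 145, 96)

52% lies between the 50% and 100% stops, so the local fraction is t = (52 − 50)/(100 − 50) = 2/50 ≈ 0.04.
R = 8 + 0.04 × (255 − 8) = 17.88 → 18
G = 146 + 0.04 × (111 − 146) = 144.6 → 145
B = 96 + 0.04 × (97 − 96) = 96.04 → 96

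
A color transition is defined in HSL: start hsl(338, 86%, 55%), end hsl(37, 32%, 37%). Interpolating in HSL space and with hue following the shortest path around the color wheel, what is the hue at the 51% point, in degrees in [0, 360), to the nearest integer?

8

Hue: 37 − 338 = -301°, but |-301| > 180 so the shorter arc goes the other way: Δh = -301 + 360 = 59°.
H = 338 + 0.51 × (59) = 368.09 → 368 → 368 mod 360 = 8°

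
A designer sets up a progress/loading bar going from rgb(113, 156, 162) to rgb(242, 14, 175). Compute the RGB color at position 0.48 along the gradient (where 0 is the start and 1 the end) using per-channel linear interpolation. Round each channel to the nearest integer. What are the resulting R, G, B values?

R = 113 + 0.48 × (242 − 113) = 113 + 0.48 × 129 = 174.92 → 175
G = 156 + 0.48 × (14 − 156) = 156 + 0.48 × -142 = 87.84 → 88
B = 162 + 0.48 × (175 − 162) = 162 + 0.48 × 13 = 168.24 → 168
So the blended color is (175, 88, 168), about #af58a8.

(175, 88, 168)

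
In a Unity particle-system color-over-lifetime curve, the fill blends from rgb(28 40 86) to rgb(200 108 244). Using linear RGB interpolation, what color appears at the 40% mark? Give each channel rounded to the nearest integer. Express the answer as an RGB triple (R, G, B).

40% corresponds to t = 0.4.
R = 28 + 0.4 × (200 − 28) = 28 + 0.4 × 172 = 96.8 → 97
G = 40 + 0.4 × (108 − 40) = 40 + 0.4 × 68 = 67.2 → 67
B = 86 + 0.4 × (244 − 86) = 86 + 0.4 × 158 = 149.2 → 149
So the blended color is (97, 67, 149), about #614395.

(97, 67, 149)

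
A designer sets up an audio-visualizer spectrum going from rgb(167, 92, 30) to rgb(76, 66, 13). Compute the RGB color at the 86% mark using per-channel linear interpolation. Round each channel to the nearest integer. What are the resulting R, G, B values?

86% corresponds to t = 0.86.
R = 167 + 0.86 × (76 − 167) = 167 + 0.86 × -91 = 88.74 → 89
G = 92 + 0.86 × (66 − 92) = 92 + 0.86 × -26 = 69.64 → 70
B = 30 + 0.86 × (13 − 30) = 30 + 0.86 × -17 = 15.38 → 15

(89, 70, 15)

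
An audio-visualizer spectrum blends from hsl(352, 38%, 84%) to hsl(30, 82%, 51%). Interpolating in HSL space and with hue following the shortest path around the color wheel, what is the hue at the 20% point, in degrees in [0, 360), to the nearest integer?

0

Hue: 30 − 352 = -322°, but |-322| > 180 so the shorter arc goes the other way: Δh = -322 + 360 = 38°.
H = 352 + 0.2 × (38) = 359.6 → 360 → 360 mod 360 = 0°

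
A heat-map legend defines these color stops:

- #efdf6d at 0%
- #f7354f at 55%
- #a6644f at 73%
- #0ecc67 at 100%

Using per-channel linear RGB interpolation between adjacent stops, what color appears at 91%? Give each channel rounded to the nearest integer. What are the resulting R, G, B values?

(65, 169, 95)

91% lies between the 73% and 100% stops, so the local fraction is t = (91 − 73)/(100 − 73) = 18/27 ≈ 0.6667.
#a6644f → (166, 100, 79); #0ecc67 → (14, 204, 103).
R = 166 + 0.6667 × (14 − 166) = 64.662 → 65
G = 100 + 0.6667 × (204 − 100) = 169.337 → 169
B = 79 + 0.6667 × (103 − 79) = 95.001 → 95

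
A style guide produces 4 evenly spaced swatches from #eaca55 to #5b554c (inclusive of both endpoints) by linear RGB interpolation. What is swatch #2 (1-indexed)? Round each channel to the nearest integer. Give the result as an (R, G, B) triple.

With 4 swatches and endpoints inclusive, swatch 2 sits at t = (2 − 1)/(4 − 1) = 1/3 ≈ 0.3333.
#eaca55 → (234, 202, 85); #5b554c → (91, 85, 76).
R = 234 + 0.3333 × (91 − 234) = 186.338 → 186
G = 202 + 0.3333 × (85 − 202) = 163.004 → 163
B = 85 + 0.3333 × (76 − 85) = 82 → 82

(186, 163, 82)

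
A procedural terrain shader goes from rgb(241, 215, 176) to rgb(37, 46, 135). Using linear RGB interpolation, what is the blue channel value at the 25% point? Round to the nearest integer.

166

B = 176 + 0.25 × (135 − 176) = 165.75 → 166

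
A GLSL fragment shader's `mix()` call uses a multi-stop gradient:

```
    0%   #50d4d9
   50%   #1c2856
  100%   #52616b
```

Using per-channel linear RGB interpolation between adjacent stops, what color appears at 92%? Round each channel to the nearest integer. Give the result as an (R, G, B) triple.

92% lies between the 50% and 100% stops, so the local fraction is t = (92 − 50)/(100 − 50) = 42/50 ≈ 0.84.
#1c2856 → (28, 40, 86); #52616b → (82, 97, 107).
R = 28 + 0.84 × (82 − 28) = 73.36 → 73
G = 40 + 0.84 × (97 − 40) = 87.88 → 88
B = 86 + 0.84 × (107 − 86) = 103.64 → 104

(73, 88, 104)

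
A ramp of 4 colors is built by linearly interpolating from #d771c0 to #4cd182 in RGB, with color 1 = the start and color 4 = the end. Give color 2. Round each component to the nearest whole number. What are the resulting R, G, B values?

With 4 swatches and endpoints inclusive, swatch 2 sits at t = (2 − 1)/(4 − 1) = 1/3 ≈ 0.3333.
#d771c0 → (215, 113, 192); #4cd182 → (76, 209, 130).
R = 215 + 0.3333 × (76 − 215) = 168.671 → 169
G = 113 + 0.3333 × (209 − 113) = 144.997 → 145
B = 192 + 0.3333 × (130 − 192) = 171.335 → 171

(169, 145, 171)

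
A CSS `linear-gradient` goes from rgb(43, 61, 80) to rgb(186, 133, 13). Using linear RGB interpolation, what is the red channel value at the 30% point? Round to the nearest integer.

86

R = 43 + 0.3 × (186 − 43) = 85.9 → 86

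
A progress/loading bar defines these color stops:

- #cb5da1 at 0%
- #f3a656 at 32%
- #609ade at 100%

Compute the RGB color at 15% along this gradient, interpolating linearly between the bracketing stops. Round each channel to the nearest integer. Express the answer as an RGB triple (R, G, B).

15% lies between the 0% and 32% stops, so the local fraction is t = (15 − 0)/(32 − 0) = 15/32 ≈ 0.4688.
#cb5da1 → (203, 93, 161); #f3a656 → (243, 166, 86).
R = 203 + 0.4688 × (243 − 203) = 221.752 → 222
G = 93 + 0.4688 × (166 − 93) = 127.222 → 127
B = 161 + 0.4688 × (86 − 161) = 125.84 → 126

(222, 127, 126)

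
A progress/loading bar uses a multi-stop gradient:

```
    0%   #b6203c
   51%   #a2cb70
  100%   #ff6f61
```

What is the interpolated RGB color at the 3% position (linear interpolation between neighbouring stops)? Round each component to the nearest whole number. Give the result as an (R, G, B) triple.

3% lies between the 0% and 51% stops, so the local fraction is t = (3 − 0)/(51 − 0) = 3/51 ≈ 0.0588.
#b6203c → (182, 32, 60); #a2cb70 → (162, 203, 112).
R = 182 + 0.0588 × (162 − 182) = 180.824 → 181
G = 32 + 0.0588 × (203 − 32) = 42.055 → 42
B = 60 + 0.0588 × (112 − 60) = 63.058 → 63

(181, 42, 63)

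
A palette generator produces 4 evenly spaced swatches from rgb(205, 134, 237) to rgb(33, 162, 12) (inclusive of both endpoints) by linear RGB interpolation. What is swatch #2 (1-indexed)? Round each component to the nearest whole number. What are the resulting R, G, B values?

(148, 143, 162)

With 4 swatches and endpoints inclusive, swatch 2 sits at t = (2 − 1)/(4 − 1) = 1/3 ≈ 0.3333.
R = 205 + 0.3333 × (33 − 205) = 147.672 → 148
G = 134 + 0.3333 × (162 − 134) = 143.332 → 143
B = 237 + 0.3333 × (12 − 237) = 162.007 → 162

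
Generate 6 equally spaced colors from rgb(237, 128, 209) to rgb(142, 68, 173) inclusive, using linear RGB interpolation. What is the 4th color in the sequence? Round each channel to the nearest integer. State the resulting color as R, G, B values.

(180, 92, 187)

With 6 swatches and endpoints inclusive, swatch 4 sits at t = (4 − 1)/(6 − 1) = 3/5 ≈ 0.6.
R = 237 + 0.6 × (142 − 237) = 180 → 180
G = 128 + 0.6 × (68 − 128) = 92 → 92
B = 209 + 0.6 × (173 − 209) = 187.4 → 187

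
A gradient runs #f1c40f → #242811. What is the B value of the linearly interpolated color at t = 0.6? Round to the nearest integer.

B₁ = 15 (from #f1c40f), B₂ = 17 (from #242811).
B = 15 + 0.6 × (17 − 15) = 16.2 → 16

16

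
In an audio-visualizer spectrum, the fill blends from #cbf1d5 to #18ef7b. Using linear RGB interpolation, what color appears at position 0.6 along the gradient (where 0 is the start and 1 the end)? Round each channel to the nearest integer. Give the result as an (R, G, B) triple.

(96, 240, 159)

#cbf1d5 → (203, 241, 213); #18ef7b → (24, 239, 123).
R = 203 + 0.6 × (24 − 203) = 203 + 0.6 × -179 = 95.6 → 96
G = 241 + 0.6 × (239 − 241) = 241 + 0.6 × -2 = 239.8 → 240
B = 213 + 0.6 × (123 − 213) = 213 + 0.6 × -90 = 159 → 159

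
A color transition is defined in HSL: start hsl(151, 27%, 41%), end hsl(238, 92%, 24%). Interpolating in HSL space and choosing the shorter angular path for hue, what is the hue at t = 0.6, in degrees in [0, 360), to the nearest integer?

Hue arc: Δh = 238 − 151 = 87° (|Δh| ≤ 180, already the shorter path).
H = 151 + 0.6 × (87) = 203.2 → 203°

203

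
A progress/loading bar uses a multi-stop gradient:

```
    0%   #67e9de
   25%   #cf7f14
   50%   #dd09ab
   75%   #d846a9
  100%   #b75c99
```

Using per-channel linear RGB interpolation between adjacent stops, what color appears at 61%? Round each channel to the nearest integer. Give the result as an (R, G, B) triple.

61% lies between the 50% and 75% stops, so the local fraction is t = (61 − 50)/(75 − 50) = 11/25 ≈ 0.44.
#dd09ab → (221, 9, 171); #d846a9 → (216, 70, 169).
R = 221 + 0.44 × (216 − 221) = 218.8 → 219
G = 9 + 0.44 × (70 − 9) = 35.84 → 36
B = 171 + 0.44 × (169 − 171) = 170.12 → 170

(219, 36, 170)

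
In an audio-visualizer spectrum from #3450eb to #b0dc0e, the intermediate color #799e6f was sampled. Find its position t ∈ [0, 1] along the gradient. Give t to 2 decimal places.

0.56

Invert the lerp on the B channel (largest span, 221): t = (111 − 235) / (14 − 235) = -124/-221 = 0.56109.
Check on R: (121 − 52)/(176 − 52) = 0.5565 ✓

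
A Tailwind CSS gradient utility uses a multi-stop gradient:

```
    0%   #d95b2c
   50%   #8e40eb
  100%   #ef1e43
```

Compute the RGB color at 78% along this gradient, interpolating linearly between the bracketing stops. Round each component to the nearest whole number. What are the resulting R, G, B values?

78% lies between the 50% and 100% stops, so the local fraction is t = (78 − 50)/(100 − 50) = 28/50 ≈ 0.56.
#8e40eb → (142, 64, 235); #ef1e43 → (239, 30, 67).
R = 142 + 0.56 × (239 − 142) = 196.32 → 196
G = 64 + 0.56 × (30 − 64) = 44.96 → 45
B = 235 + 0.56 × (67 − 235) = 140.92 → 141

(196, 45, 141)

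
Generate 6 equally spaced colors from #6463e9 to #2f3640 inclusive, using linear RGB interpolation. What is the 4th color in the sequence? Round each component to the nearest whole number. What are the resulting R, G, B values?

(68, 72, 132)

With 6 swatches and endpoints inclusive, swatch 4 sits at t = (4 − 1)/(6 − 1) = 3/5 ≈ 0.6.
#6463e9 → (100, 99, 233); #2f3640 → (47, 54, 64).
R = 100 + 0.6 × (47 − 100) = 68.2 → 68
G = 99 + 0.6 × (54 − 99) = 72 → 72
B = 233 + 0.6 × (64 − 233) = 131.6 → 132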